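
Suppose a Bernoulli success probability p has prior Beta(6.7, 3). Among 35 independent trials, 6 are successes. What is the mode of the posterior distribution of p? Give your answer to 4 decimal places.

p̂_MAP = 0.2740

Prior: Beta(6.7, 3).
Data: 6 successes in 35 trials. The binomial likelihood contributes p^6(1−p)^29, so the posterior is Beta(6.7+6, 3+29) = Beta(12.7, 32).
For Beta(a, b) with a, b > 1 the mode is (a−1)/(a+b−2) = 11.7/42.7 ≈ 0.2740.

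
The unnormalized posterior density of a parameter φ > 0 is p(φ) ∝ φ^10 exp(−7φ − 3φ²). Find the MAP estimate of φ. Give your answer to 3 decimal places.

φ̂_MAP = 0.833

ℓ'(φ) = 10/φ − 7 − 6φ. Setting this to zero and multiplying by φ: 6φ² + 7φ − 10 = 0.
φ = (−7 + √(7² + 4·6·10)) / (2·6) = (−7 + √289) / 12 = (−7 + 17)/12 = 5/6.
ℓ''(φ) = −10/φ² − 6 < 0, confirming a maximum.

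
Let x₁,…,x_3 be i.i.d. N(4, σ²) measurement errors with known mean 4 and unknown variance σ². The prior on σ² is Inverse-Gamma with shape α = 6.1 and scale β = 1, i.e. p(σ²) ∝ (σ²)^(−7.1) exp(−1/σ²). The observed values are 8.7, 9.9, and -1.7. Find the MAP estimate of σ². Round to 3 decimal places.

Sum of squared deviations about the known mean: SS = (8.7−4)² + (9.9−4)² + (-1.7−4)² = 89.39.
The Normal likelihood contributes (σ²)^(−n/2) exp(−SS/(2σ²)), so the posterior is Inverse-Gamma(α + n/2, β + SS/2) = Inverse-Gamma(7.6, 45.695).
The mode of Inverse-Gamma(a, b) is b/(a+1) = 45.695/8.6 ≈ 5.313.

σ̂²_MAP = 5.313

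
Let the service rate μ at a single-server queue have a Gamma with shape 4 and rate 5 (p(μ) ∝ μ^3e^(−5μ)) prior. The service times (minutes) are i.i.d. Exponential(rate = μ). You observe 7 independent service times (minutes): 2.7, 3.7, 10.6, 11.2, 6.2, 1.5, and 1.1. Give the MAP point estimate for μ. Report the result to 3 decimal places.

μ̂_MAP = 0.238

The Exponential(rate=μ) likelihood is ∝ μ^n e^(−μΣtᵢ). Here n = 7 and Σtᵢ = 2.7 + 3.7 + 10.6 + 11.2 + 6.2 + 1.5 + 1.1 = 37.
Posterior ∝ μ^3e^(−5μ) · μ^7e^(−37μ) = μ^10e^(−42μ), i.e. Gamma(11, 42).
Mode = (a−1)/b = 10/42 ≈ 0.238.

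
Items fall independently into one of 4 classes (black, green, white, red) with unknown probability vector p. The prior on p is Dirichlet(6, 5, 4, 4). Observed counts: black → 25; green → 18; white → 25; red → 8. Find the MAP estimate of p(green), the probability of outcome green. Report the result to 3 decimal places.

MAP estimate of p(green) = 0.242

The posterior is Dirichlet(αᵢ + nᵢ) = Dirichlet(31, 23, 29, 12).
For a Dirichlet(a₁,…,a_K) with all aᵢ > 1, the mode has j-th component (aⱼ − 1)/(Σaᵢ − K).
Here Σaᵢ = 95 and K = 4, so p(green) = (23 − 1)/(95 − 4) = 22/91 ≈ 0.242.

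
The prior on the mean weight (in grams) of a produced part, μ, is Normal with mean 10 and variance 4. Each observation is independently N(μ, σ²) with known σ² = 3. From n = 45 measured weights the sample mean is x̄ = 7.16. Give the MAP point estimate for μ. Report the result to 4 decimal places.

μ̂_MAP = 7.2066

n = 45, x̄ = 7.16.
For a Normal prior and Normal likelihood with known variance, the posterior is Normal; its mode equals its mean, the precision-weighted average.
Prior precision 1/σ₀² = 1/4 = 0.25; data precision n/σ² = 45/3 = 15.
μ̂ = (0.25·10 + 15·7.16) / (0.25 + 15) = 109.9/15.25 = 2198/305 ≈ 7.2066.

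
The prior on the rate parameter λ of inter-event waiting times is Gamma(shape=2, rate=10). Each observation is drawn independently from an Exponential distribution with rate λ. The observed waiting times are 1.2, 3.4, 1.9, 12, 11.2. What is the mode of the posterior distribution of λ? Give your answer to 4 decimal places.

λ̂_MAP = 0.1511

The Exponential(rate=λ) likelihood is ∝ λ^n e^(−λΣtᵢ). Here n = 5 and Σtᵢ = 1.2 + 3.4 + 1.9 + 12 + 11.2 = 29.7.
Posterior ∝ λe^(−10λ) · λ^5e^(−29.7λ) = λ^6e^(−39.7λ), i.e. Gamma(7, 39.7).
Mode = (a−1)/b = 6/39.7 ≈ 0.1511.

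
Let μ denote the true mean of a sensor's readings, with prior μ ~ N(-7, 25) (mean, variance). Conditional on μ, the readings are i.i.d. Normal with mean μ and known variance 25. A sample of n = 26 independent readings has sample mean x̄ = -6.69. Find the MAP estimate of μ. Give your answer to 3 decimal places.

μ̂_MAP = -6.701

n = 26, x̄ = -6.69.
For a Normal prior and Normal likelihood with known variance, the posterior is Normal; its mode equals its mean, the precision-weighted average.
Prior precision 1/σ₀² = 1/25 = 0.04; data precision n/σ² = 26/25 = 1.04.
μ̂ = (0.04·(-7) + 1.04·(-6.69)) / (0.04 + 1.04) = (-7.2376)/1.08 = -9047/1350 ≈ -6.701.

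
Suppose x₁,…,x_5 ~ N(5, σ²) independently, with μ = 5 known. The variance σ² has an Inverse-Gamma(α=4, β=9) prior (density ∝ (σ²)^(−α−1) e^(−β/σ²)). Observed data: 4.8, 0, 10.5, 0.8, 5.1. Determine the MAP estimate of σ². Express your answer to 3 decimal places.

Sum of squared deviations about the known mean: SS = (4.8−5)² + (0−5)² + (10.5−5)² + (0.8−5)² + (5.1−5)² = 72.94.
The Normal likelihood contributes (σ²)^(−n/2) exp(−SS/(2σ²)), so the posterior is Inverse-Gamma(α + n/2, β + SS/2) = Inverse-Gamma(6.5, 45.47).
The mode of Inverse-Gamma(a, b) is b/(a+1) = 45.47/7.5 ≈ 6.063.

σ̂²_MAP = 6.063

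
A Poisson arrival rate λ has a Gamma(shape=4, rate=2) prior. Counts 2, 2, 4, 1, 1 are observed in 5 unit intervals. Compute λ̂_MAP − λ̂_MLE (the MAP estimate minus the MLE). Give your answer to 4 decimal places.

Σxᵢ = 10. Posterior is Gamma(14, 7); MAP = (14−1)/7 = 13/7 ≈ 1.85714.
MLE = x̄ = 10/5 ≈ 2.00000.
Difference = 13/7 − 10/5 = -1/7 ≈ -0.1429.

MAP − MLE = -0.1429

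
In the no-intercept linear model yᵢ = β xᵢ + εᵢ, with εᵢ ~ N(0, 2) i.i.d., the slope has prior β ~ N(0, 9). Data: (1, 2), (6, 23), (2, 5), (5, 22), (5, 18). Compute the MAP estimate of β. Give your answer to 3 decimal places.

log p(β | y) = −Σ(yᵢ − βxᵢ)²/(2·2) − β²/(2·9) + const.
Setting the derivative to zero: Σxᵢ(yᵢ − βxᵢ)/2 − β/9 = 0, so β = Σxᵢyᵢ / (Σxᵢ² + σ²/τ²).
Σxᵢyᵢ = 1·2 + 6·23 + 2·5 + 5·22 + 5·18 = 350; Σxᵢ² = 91; σ²/τ² = 2/9.
β̂_MAP = 350 / (91 + 2/9) = 350/(821/9) = 3150/821 ≈ 3.837.

β̂_MAP = 3.837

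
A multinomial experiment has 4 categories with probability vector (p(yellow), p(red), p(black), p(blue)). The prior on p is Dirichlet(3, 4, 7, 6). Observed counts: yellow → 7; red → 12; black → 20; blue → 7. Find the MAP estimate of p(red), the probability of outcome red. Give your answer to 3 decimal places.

The posterior is Dirichlet(αᵢ + nᵢ) = Dirichlet(10, 16, 27, 13).
For a Dirichlet(a₁,…,a_K) with all aᵢ > 1, the mode has j-th component (aⱼ − 1)/(Σaᵢ − K).
Here Σaᵢ = 66 and K = 4, so p(red) = (16 − 1)/(66 − 4) = 15/62 ≈ 0.242.

MAP estimate of p(red) = 0.242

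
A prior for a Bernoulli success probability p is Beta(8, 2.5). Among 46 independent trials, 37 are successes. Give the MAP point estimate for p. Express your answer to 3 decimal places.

p̂_MAP = 0.807

Prior: Beta(8, 2.5).
Data: 37 successes in 46 trials. The binomial likelihood contributes p^37(1−p)^9, so the posterior is Beta(8+37, 2.5+9) = Beta(45, 11.5).
For Beta(a, b) with a, b > 1 the mode is (a−1)/(a+b−2) = 44/54.5 ≈ 0.807.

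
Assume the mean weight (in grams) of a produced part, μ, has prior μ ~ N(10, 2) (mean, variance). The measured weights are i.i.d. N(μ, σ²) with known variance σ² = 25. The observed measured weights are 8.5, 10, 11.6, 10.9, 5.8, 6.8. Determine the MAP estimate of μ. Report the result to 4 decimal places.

n = 6; x̄ = (8.5 + 10 + 11.6 + 10.9 + 5.8 + 6.8)/6 = 53.6/6 = 134/15 ≈ 8.9333.
For a Normal prior and Normal likelihood with known variance, the posterior is Normal; its mode equals its mean, the precision-weighted average.
Prior precision 1/σ₀² = 1/2 = 0.5; data precision n/σ² = 6/25 = 0.24.
μ̂ = (0.5·10 + 0.24·(134/15)) / (0.5 + 0.24) = 7.144/0.74 = 1786/185 ≈ 9.6541.

μ̂_MAP = 9.6541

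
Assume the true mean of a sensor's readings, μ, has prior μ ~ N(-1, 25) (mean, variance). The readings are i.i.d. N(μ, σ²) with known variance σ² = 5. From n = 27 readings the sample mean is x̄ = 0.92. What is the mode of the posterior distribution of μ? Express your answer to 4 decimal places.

μ̂_MAP = 0.9059

n = 27, x̄ = 0.92.
For a Normal prior and Normal likelihood with known variance, the posterior is Normal; its mode equals its mean, the precision-weighted average.
Prior precision 1/σ₀² = 1/25 = 0.04; data precision n/σ² = 27/5 = 5.4.
μ̂ = (0.04·(-1) + 5.4·0.92) / (0.04 + 5.4) = 4.928/5.44 = 77/85 ≈ 0.9059.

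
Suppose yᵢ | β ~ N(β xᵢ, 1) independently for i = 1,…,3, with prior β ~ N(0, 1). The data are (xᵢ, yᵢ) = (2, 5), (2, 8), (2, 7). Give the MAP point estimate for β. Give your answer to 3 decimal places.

log p(β | y) = −Σ(yᵢ − βxᵢ)²/(2·1) − β²/(2·1) + const.
Setting the derivative to zero: Σxᵢ(yᵢ − βxᵢ)/1 − β/1 = 0, so β = Σxᵢyᵢ / (Σxᵢ² + σ²/τ²).
Σxᵢyᵢ = 2·5 + 2·8 + 2·7 = 40; Σxᵢ² = 12; σ²/τ² = 1.
β̂_MAP = 40 / (12 + 1) = 40/13 ≈ 3.077.

β̂_MAP = 3.077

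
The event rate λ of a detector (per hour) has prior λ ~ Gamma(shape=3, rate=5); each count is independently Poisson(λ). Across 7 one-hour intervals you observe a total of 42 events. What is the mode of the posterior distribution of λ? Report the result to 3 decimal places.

Σxᵢ = 42, n = 7.
Posterior ∝ λ^2e^(−5λ) · λ^42e^(−7λ) = λ^44e^(−12λ), i.e. Gamma(shape=45, rate=12).
The mode of a Gamma(a, b) with a ≥ 1 (shape–rate) is (a−1)/b = 44/12 ≈ 3.667.

λ̂_MAP = 3.667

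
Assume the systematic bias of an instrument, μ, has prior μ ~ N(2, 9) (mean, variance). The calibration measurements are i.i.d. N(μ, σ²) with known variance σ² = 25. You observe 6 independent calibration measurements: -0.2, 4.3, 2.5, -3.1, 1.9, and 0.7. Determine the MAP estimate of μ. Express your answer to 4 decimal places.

n = 6; x̄ = ((-0.2) + 4.3 + 2.5 + (-3.1) + 1.9 + 0.7)/6 = 6.1/6 = 61/60 ≈ 1.0167.
For a Normal prior and Normal likelihood with known variance, the posterior is Normal; its mode equals its mean, the precision-weighted average.
Prior precision 1/σ₀² = 1/9; data precision n/σ² = 6/25 = 0.24.
μ̂ = ((1/9)·2 + 0.24·(61/60)) / (1/9 + 0.24) = (1049/2250)/(79/225) = 1049/790 ≈ 1.3278.

μ̂_MAP = 1.3278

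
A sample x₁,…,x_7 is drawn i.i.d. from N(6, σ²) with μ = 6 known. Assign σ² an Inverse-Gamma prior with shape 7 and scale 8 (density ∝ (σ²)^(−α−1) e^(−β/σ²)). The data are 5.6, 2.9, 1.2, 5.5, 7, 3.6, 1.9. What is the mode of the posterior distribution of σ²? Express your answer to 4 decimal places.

σ̂²_MAP = 3.1578

Sum of squared deviations about the known mean: SS = (5.6−6)² + (2.9−6)² + (1.2−6)² + (5.5−6)² + (7−6)² + (3.6−6)² + (1.9−6)² = 56.63.
The Normal likelihood contributes (σ²)^(−n/2) exp(−SS/(2σ²)), so the posterior is Inverse-Gamma(α + n/2, β + SS/2) = Inverse-Gamma(10.5, 36.315).
The mode of Inverse-Gamma(a, b) is b/(a+1) = 36.315/11.5 ≈ 3.1578.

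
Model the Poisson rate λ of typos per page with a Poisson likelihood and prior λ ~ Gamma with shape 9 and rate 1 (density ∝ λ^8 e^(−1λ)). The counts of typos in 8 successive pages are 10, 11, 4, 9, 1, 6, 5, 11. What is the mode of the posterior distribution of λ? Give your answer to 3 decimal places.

λ̂_MAP = 7.222

Σxᵢ = 10+11+4+9+1+6+5+11 = 57, with n = 8.
Posterior ∝ λ^8e^(−1λ) · λ^57e^(−8λ) = λ^65e^(−9λ), i.e. Gamma(shape=66, rate=9).
The mode of a Gamma(a, b) with a ≥ 1 (shape–rate) is (a−1)/b = 65/9 ≈ 7.222.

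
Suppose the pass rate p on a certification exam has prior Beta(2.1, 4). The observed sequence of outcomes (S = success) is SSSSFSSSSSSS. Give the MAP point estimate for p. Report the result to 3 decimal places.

p̂_MAP = 0.752

Prior: Beta(2.1, 4).
Data: 11 successes in 12 trials (from the sequence). The binomial likelihood contributes p^11(1−p)^1, so the posterior is Beta(2.1+11, 4+1) = Beta(13.1, 5).
For Beta(a, b) with a, b > 1 the mode is (a−1)/(a+b−2) = 12.1/16.1 ≈ 0.752.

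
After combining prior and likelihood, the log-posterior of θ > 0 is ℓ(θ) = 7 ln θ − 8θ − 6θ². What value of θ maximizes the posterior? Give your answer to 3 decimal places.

θ̂_MAP = 0.500

ℓ'(θ) = 7/θ − 8 − 12θ. Setting this to zero and multiplying by θ: 12θ² + 8θ − 7 = 0.
θ = (−8 + √(8² + 4·12·7)) / (2·12) = (−8 + √400) / 24 = (−8 + 20)/24 = 1/2.
ℓ''(θ) = −7/θ² − 12 < 0, confirming a maximum.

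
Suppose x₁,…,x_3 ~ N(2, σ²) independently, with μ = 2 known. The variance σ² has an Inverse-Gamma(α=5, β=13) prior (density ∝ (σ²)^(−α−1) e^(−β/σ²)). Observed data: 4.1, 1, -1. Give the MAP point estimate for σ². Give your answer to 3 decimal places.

Sum of squared deviations about the known mean: SS = (4.1−2)² + (1−2)² + (-1−2)² = 14.41.
The Normal likelihood contributes (σ²)^(−n/2) exp(−SS/(2σ²)), so the posterior is Inverse-Gamma(α + n/2, β + SS/2) = Inverse-Gamma(6.5, 20.205).
The mode of Inverse-Gamma(a, b) is b/(a+1) = 20.205/7.5 ≈ 2.694.

σ̂²_MAP = 2.694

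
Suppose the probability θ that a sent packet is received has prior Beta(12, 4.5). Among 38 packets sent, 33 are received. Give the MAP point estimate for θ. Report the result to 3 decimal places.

θ̂_MAP = 0.838

Prior: Beta(12, 4.5).
Data: 33 successes in 38 trials. The binomial likelihood contributes θ^33(1−θ)^5, so the posterior is Beta(12+33, 4.5+5) = Beta(45, 9.5).
For Beta(a, b) with a, b > 1 the mode is (a−1)/(a+b−2) = 44/52.5 ≈ 0.838.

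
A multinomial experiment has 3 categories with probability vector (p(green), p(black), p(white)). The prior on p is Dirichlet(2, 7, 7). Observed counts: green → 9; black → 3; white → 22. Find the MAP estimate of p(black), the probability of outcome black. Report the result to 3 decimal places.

MAP estimate of p(black) = 0.191

The posterior is Dirichlet(αᵢ + nᵢ) = Dirichlet(11, 10, 29).
For a Dirichlet(a₁,…,a_K) with all aᵢ > 1, the mode has j-th component (aⱼ − 1)/(Σaᵢ − K).
Here Σaᵢ = 50 and K = 3, so p(black) = (10 − 1)/(50 − 3) = 9/47 ≈ 0.191.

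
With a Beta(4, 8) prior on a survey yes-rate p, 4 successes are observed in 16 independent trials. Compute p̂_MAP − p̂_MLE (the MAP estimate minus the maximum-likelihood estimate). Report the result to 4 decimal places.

Posterior is Beta(8, 20); MAP = (8−1)/(28−2) = 7/26 ≈ 0.26923.
MLE ignores the prior: p̂_MLE = k/n = 4/16 ≈ 0.25000.
Difference = 7/26 − 4/16 = 1/52 ≈ 0.0192.

MAP − MLE = 0.0192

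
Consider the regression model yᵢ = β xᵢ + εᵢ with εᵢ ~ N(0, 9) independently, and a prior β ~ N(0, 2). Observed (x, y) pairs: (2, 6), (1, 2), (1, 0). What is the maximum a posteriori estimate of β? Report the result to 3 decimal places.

log p(β | y) = −Σ(yᵢ − βxᵢ)²/(2·9) − β²/(2·2) + const.
Setting the derivative to zero: Σxᵢ(yᵢ − βxᵢ)/9 − β/2 = 0, so β = Σxᵢyᵢ / (Σxᵢ² + σ²/τ²).
Σxᵢyᵢ = 2·6 + 1·2 + 1·0 = 14; Σxᵢ² = 6; σ²/τ² = 4.5.
β̂_MAP = 14 / (6 + 4.5) = 14/10.5 ≈ 1.333.

β̂_MAP = 1.333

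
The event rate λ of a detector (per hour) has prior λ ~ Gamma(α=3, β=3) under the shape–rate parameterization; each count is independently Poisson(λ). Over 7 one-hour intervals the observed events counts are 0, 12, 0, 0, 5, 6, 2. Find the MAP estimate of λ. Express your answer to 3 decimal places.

λ̂_MAP = 2.700

Σxᵢ = 0+12+0+0+5+6+2 = 25, with n = 7.
Posterior ∝ λ^2e^(−3λ) · λ^25e^(−7λ) = λ^27e^(−10λ), i.e. Gamma(shape=28, rate=10).
The mode of a Gamma(a, b) with a ≥ 1 (shape–rate) is (a−1)/b = 27/10 ≈ 2.700.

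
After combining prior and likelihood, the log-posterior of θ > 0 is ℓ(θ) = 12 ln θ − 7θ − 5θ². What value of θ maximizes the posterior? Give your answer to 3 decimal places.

ℓ'(θ) = 12/θ − 7 − 10θ. Setting this to zero and multiplying by θ: 10θ² + 7θ − 12 = 0.
θ = (−7 + √(7² + 4·10·12)) / (2·10) = (−7 + √529) / 20 = (−7 + 23)/20 = 4/5.
ℓ''(θ) = −12/θ² − 10 < 0, confirming a maximum.

θ̂_MAP = 0.800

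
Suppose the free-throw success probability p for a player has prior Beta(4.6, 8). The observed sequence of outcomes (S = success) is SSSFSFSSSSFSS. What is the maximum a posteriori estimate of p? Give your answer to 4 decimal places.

p̂_MAP = 0.5763

Prior: Beta(4.6, 8).
Data: 10 successes in 13 trials (from the sequence). The binomial likelihood contributes p^10(1−p)^3, so the posterior is Beta(4.6+10, 8+3) = Beta(14.6, 11).
For Beta(a, b) with a, b > 1 the mode is (a−1)/(a+b−2) = 13.6/23.6 ≈ 0.5763.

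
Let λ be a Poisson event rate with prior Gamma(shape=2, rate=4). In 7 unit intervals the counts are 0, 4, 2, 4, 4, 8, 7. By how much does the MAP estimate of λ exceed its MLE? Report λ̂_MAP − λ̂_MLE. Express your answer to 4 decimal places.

MAP − MLE = -1.4156

Σxᵢ = 29. Posterior is Gamma(31, 11); MAP = (31−1)/11 = 30/11 ≈ 2.72727.
MLE = x̄ = 29/7 ≈ 4.14286.
Difference = 30/11 − 29/7 = -109/77 ≈ -1.4156.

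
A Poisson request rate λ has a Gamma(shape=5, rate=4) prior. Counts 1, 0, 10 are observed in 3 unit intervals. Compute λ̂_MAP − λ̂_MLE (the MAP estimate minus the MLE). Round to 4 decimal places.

Σxᵢ = 11. Posterior is Gamma(16, 7); MAP = (16−1)/7 = 15/7 ≈ 2.14286.
MLE = x̄ = 11/3 ≈ 3.66667.
Difference = 15/7 − 11/3 = -32/21 ≈ -1.5238.

MAP − MLE = -1.5238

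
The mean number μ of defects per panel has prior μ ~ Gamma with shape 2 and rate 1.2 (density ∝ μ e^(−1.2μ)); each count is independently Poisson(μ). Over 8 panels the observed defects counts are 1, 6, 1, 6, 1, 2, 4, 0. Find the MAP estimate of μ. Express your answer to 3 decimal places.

Σxᵢ = 1+6+1+6+1+2+4+0 = 21, with n = 8.
Posterior ∝ μe^(−1.2μ) · μ^21e^(−8μ) = μ^22e^(−9.2μ), i.e. Gamma(shape=23, rate=9.2).
The mode of a Gamma(a, b) with a ≥ 1 (shape–rate) is (a−1)/b = 22/9.2 ≈ 2.391.

μ̂_MAP = 2.391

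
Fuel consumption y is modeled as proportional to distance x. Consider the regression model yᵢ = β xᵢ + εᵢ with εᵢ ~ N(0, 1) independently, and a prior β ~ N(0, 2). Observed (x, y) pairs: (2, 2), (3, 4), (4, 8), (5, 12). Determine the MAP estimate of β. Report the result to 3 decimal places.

log p(β | y) = −Σ(yᵢ − βxᵢ)²/(2·1) − β²/(2·2) + const.
Setting the derivative to zero: Σxᵢ(yᵢ − βxᵢ)/1 − β/2 = 0, so β = Σxᵢyᵢ / (Σxᵢ² + σ²/τ²).
Σxᵢyᵢ = 2·2 + 3·4 + 4·8 + 5·12 = 108; Σxᵢ² = 54; σ²/τ² = 0.5.
β̂_MAP = 108 / (54 + 0.5) = 108/54.5 ≈ 1.982.

β̂_MAP = 1.982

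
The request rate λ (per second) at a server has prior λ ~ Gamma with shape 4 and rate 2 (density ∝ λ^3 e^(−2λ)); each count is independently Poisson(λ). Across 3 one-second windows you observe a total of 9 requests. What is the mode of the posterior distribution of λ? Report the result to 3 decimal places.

λ̂_MAP = 2.400

Σxᵢ = 9, n = 3.
Posterior ∝ λ^3e^(−2λ) · λ^9e^(−3λ) = λ^12e^(−5λ), i.e. Gamma(shape=13, rate=5).
The mode of a Gamma(a, b) with a ≥ 1 (shape–rate) is (a−1)/b = 12/5 ≈ 2.400.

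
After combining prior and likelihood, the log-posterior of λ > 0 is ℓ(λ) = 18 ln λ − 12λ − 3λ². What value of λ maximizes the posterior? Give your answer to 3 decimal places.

λ̂_MAP = 1.000

ℓ'(λ) = 18/λ − 12 − 6λ. Setting this to zero and multiplying by λ: 6λ² + 12λ − 18 = 0.
λ = (−12 + √(12² + 4·6·18)) / (2·6) = (−12 + √576) / 12 = (−12 + 24)/12 = 1.
ℓ''(λ) = −18/λ² − 6 < 0, confirming a maximum.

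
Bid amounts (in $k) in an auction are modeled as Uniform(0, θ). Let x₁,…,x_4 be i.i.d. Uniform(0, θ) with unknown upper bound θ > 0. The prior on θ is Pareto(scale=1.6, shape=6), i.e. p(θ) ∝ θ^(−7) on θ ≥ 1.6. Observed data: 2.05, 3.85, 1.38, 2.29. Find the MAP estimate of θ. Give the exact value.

θ̂_MAP = 3.85

The Uniform(0, θ) likelihood is θ^(−n) for θ ≥ max(xᵢ), zero otherwise. Here max(xᵢ) = 3.85.
Posterior ∝ θ^(−7) · θ^(−4) = θ^(−11) on θ ≥ max(1.6, 3.85) = 3.85.
This density is strictly decreasing in θ, so the posterior mode lies at the lower boundary of the support.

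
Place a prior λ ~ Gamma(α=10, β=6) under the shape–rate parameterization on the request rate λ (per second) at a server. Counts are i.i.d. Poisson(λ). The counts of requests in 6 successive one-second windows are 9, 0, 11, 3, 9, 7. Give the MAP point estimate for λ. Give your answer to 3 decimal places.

Σxᵢ = 9+0+11+3+9+7 = 39, with n = 6.
Posterior ∝ λ^9e^(−6λ) · λ^39e^(−6λ) = λ^48e^(−12λ), i.e. Gamma(shape=49, rate=12).
The mode of a Gamma(a, b) with a ≥ 1 (shape–rate) is (a−1)/b = 48/12 ≈ 4.000.

λ̂_MAP = 4.000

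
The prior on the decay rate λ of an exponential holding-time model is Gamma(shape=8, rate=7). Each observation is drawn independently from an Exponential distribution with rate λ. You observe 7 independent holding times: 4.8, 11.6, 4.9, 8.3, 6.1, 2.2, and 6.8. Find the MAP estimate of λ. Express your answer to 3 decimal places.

The Exponential(rate=λ) likelihood is ∝ λ^n e^(−λΣtᵢ). Here n = 7 and Σtᵢ = 4.8 + 11.6 + 4.9 + 8.3 + 6.1 + 2.2 + 6.8 = 44.7.
Posterior ∝ λ^7e^(−7λ) · λ^7e^(−44.7λ) = λ^14e^(−51.7λ), i.e. Gamma(15, 51.7).
Mode = (a−1)/b = 14/51.7 ≈ 0.271.

λ̂_MAP = 0.271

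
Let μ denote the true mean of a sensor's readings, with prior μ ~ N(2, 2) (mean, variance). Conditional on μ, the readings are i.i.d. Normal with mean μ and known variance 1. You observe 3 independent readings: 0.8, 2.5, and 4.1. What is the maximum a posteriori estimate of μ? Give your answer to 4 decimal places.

n = 3; x̄ = (0.8 + 2.5 + 4.1)/3 = 7.4/3 = 37/15 ≈ 2.4667.
For a Normal prior and Normal likelihood with known variance, the posterior is Normal; its mode equals its mean, the precision-weighted average.
Prior precision 1/σ₀² = 1/2 = 0.5; data precision n/σ² = 3/1 = 3.
μ̂ = (0.5·2 + 3·(37/15)) / (0.5 + 3) = 8.4/3.5 = 2.4000.

μ̂_MAP = 2.4000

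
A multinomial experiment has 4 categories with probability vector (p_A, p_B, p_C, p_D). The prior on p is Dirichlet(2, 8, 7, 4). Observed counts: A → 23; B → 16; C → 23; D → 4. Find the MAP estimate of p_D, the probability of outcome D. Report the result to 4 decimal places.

The posterior is Dirichlet(αᵢ + nᵢ) = Dirichlet(25, 24, 30, 8).
For a Dirichlet(a₁,…,a_K) with all aᵢ > 1, the mode has j-th component (aⱼ − 1)/(Σaᵢ − K).
Here Σaᵢ = 87 and K = 4, so p_D = (8 − 1)/(87 − 4) = 7/83 ≈ 0.0843.

MAP estimate of p_D = 0.0843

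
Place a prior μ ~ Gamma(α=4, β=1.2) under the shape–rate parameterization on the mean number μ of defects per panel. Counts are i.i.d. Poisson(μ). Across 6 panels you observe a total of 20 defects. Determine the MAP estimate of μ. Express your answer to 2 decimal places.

μ̂_MAP = 3.19

Σxᵢ = 20, n = 6.
Posterior ∝ μ^3e^(−1.2μ) · μ^20e^(−6μ) = μ^23e^(−7.2μ), i.e. Gamma(shape=24, rate=7.2).
The mode of a Gamma(a, b) with a ≥ 1 (shape–rate) is (a−1)/b = 23/7.2 ≈ 3.19.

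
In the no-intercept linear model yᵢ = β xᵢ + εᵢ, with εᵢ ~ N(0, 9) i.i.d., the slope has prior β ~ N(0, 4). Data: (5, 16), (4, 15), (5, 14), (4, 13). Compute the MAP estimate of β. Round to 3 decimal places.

β̂_MAP = 3.110

log p(β | y) = −Σ(yᵢ − βxᵢ)²/(2·9) − β²/(2·4) + const.
Setting the derivative to zero: Σxᵢ(yᵢ − βxᵢ)/9 − β/4 = 0, so β = Σxᵢyᵢ / (Σxᵢ² + σ²/τ²).
Σxᵢyᵢ = 5·16 + 4·15 + 5·14 + 4·13 = 262; Σxᵢ² = 82; σ²/τ² = 2.25.
β̂_MAP = 262 / (82 + 2.25) = 262/84.25 ≈ 3.110.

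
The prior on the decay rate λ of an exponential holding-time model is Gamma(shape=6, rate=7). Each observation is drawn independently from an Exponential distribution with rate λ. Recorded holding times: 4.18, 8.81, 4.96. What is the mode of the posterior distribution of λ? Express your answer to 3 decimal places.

λ̂_MAP = 0.321

The Exponential(rate=λ) likelihood is ∝ λ^n e^(−λΣtᵢ). Here n = 3 and Σtᵢ = 4.18 + 8.81 + 4.96 = 17.95.
Posterior ∝ λ^5e^(−7λ) · λ^3e^(−17.95λ) = λ^8e^(−24.95λ), i.e. Gamma(9, 24.95).
Mode = (a−1)/b = 8/24.95 ≈ 0.321.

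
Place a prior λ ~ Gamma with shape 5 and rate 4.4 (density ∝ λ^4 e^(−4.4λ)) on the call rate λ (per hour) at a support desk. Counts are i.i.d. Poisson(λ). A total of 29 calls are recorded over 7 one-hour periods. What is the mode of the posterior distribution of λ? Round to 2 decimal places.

Σxᵢ = 29, n = 7.
Posterior ∝ λ^4e^(−4.4λ) · λ^29e^(−7λ) = λ^33e^(−11.4λ), i.e. Gamma(shape=34, rate=11.4).
The mode of a Gamma(a, b) with a ≥ 1 (shape–rate) is (a−1)/b = 33/11.4 ≈ 2.89.

λ̂_MAP = 2.89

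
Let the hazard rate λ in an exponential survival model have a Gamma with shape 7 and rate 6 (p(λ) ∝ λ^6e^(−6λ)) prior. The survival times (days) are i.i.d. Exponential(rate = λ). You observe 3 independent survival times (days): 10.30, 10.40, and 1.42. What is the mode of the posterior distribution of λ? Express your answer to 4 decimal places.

The Exponential(rate=λ) likelihood is ∝ λ^n e^(−λΣtᵢ). Here n = 3 and Σtᵢ = 10.30 + 10.40 + 1.42 = 22.12.
Posterior ∝ λ^6e^(−6λ) · λ^3e^(−22.12λ) = λ^9e^(−28.12λ), i.e. Gamma(10, 28.12).
Mode = (a−1)/b = 9/28.12 ≈ 0.3201.

λ̂_MAP = 0.3201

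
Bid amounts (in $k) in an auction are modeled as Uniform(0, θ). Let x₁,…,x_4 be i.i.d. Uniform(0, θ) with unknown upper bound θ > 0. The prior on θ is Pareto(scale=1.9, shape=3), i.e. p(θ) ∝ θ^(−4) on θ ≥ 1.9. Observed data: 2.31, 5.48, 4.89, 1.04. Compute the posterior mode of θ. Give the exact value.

The Uniform(0, θ) likelihood is θ^(−n) for θ ≥ max(xᵢ), zero otherwise. Here max(xᵢ) = 5.48.
Posterior ∝ θ^(−4) · θ^(−4) = θ^(−8) on θ ≥ max(1.9, 5.48) = 5.48.
This density is strictly decreasing in θ, so the posterior mode lies at the lower boundary of the support.

θ̂_MAP = 5.48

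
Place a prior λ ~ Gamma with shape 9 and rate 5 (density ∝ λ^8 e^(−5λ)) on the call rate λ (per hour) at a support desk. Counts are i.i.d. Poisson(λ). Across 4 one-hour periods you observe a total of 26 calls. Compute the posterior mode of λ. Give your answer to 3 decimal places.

λ̂_MAP = 3.778

Σxᵢ = 26, n = 4.
Posterior ∝ λ^8e^(−5λ) · λ^26e^(−4λ) = λ^34e^(−9λ), i.e. Gamma(shape=35, rate=9).
The mode of a Gamma(a, b) with a ≥ 1 (shape–rate) is (a−1)/b = 34/9 ≈ 3.778.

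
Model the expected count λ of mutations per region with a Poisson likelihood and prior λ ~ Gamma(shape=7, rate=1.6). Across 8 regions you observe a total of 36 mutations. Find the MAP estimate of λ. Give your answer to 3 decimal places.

Σxᵢ = 36, n = 8.
Posterior ∝ λ^6e^(−1.6λ) · λ^36e^(−8λ) = λ^42e^(−9.6λ), i.e. Gamma(shape=43, rate=9.6).
The mode of a Gamma(a, b) with a ≥ 1 (shape–rate) is (a−1)/b = 42/9.6 ≈ 4.375.

λ̂_MAP = 4.375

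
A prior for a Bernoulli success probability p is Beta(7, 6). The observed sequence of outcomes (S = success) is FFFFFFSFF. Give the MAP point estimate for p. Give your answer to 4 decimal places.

Prior: Beta(7, 6).
Data: 1 success in 9 trials (from the sequence). The binomial likelihood contributes p(1−p)^8, so the posterior is Beta(7+1, 6+8) = Beta(8, 14).
For Beta(a, b) with a, b > 1 the mode is (a−1)/(a+b−2) = 7/20 ≈ 0.3500.

p̂_MAP = 0.3500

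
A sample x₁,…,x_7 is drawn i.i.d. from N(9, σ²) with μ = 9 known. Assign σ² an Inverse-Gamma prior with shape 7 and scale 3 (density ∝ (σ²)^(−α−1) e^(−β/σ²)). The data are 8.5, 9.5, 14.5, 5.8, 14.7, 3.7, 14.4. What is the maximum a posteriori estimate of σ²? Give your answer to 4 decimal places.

σ̂²_MAP = 5.9448

Sum of squared deviations about the known mean: SS = (8.5−9)² + (9.5−9)² + (14.5−9)² + (5.8−9)² + (14.7−9)² + (3.7−9)² + (14.4−9)² = 130.73.
The Normal likelihood contributes (σ²)^(−n/2) exp(−SS/(2σ²)), so the posterior is Inverse-Gamma(α + n/2, β + SS/2) = Inverse-Gamma(10.5, 68.365).
The mode of Inverse-Gamma(a, b) is b/(a+1) = 68.365/11.5 ≈ 5.9448.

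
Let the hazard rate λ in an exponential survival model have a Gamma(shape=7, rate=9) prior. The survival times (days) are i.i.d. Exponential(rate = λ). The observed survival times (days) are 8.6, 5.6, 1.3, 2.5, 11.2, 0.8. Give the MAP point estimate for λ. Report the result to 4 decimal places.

The Exponential(rate=λ) likelihood is ∝ λ^n e^(−λΣtᵢ). Here n = 6 and Σtᵢ = 8.6 + 5.6 + 1.3 + 2.5 + 11.2 + 0.8 = 30.
Posterior ∝ λ^6e^(−9λ) · λ^6e^(−30λ) = λ^12e^(−39λ), i.e. Gamma(13, 39).
Mode = (a−1)/b = 12/39 ≈ 0.3077.

λ̂_MAP = 0.3077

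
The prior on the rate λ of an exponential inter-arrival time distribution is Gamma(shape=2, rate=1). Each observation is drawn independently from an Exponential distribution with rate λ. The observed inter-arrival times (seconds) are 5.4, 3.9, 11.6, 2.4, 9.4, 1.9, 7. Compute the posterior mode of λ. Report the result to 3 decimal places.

The Exponential(rate=λ) likelihood is ∝ λ^n e^(−λΣtᵢ). Here n = 7 and Σtᵢ = 5.4 + 3.9 + 11.6 + 2.4 + 9.4 + 1.9 + 7 = 41.6.
Posterior ∝ λe^(−1λ) · λ^7e^(−41.6λ) = λ^8e^(−42.6λ), i.e. Gamma(9, 42.6).
Mode = (a−1)/b = 8/42.6 ≈ 0.188.

λ̂_MAP = 0.188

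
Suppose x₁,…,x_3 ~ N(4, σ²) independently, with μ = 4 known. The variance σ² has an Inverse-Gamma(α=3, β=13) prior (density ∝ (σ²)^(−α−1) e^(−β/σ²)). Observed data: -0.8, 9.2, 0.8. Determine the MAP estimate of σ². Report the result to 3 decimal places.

Sum of squared deviations about the known mean: SS = (-0.8−4)² + (9.2−4)² + (0.8−4)² = 60.32.
The Normal likelihood contributes (σ²)^(−n/2) exp(−SS/(2σ²)), so the posterior is Inverse-Gamma(α + n/2, β + SS/2) = Inverse-Gamma(4.5, 43.16).
The mode of Inverse-Gamma(a, b) is b/(a+1) = 43.16/5.5 ≈ 7.847.

σ̂²_MAP = 7.847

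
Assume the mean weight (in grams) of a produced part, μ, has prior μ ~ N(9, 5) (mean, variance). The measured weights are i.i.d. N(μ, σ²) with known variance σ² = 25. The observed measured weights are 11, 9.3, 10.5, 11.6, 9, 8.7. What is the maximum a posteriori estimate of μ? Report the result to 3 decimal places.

n = 6; x̄ = (11 + 9.3 + 10.5 + 11.6 + 9 + 8.7)/6 = 60.1/6 = 601/60 ≈ 10.0167.
For a Normal prior and Normal likelihood with known variance, the posterior is Normal; its mode equals its mean, the precision-weighted average.
Prior precision 1/σ₀² = 1/5 = 0.2; data precision n/σ² = 6/25 = 0.24.
μ̂ = (0.2·9 + 0.24·(601/60)) / (0.2 + 0.24) = 4.204/0.44 = 1051/110 ≈ 9.555.

μ̂_MAP = 9.555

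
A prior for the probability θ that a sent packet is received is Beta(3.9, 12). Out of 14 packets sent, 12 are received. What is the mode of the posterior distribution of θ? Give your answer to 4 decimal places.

Prior: Beta(3.9, 12).
Data: 12 successes in 14 trials. The binomial likelihood contributes θ^12(1−θ)^2, so the posterior is Beta(3.9+12, 12+2) = Beta(15.9, 14).
For Beta(a, b) with a, b > 1 the mode is (a−1)/(a+b−2) = 14.9/27.9 ≈ 0.5341.

θ̂_MAP = 0.5341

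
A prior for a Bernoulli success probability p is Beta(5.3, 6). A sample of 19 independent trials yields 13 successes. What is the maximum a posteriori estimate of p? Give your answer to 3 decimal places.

Prior: Beta(5.3, 6).
Data: 13 successes in 19 trials. The binomial likelihood contributes p^13(1−p)^6, so the posterior is Beta(5.3+13, 6+6) = Beta(18.3, 12).
For Beta(a, b) with a, b > 1 the mode is (a−1)/(a+b−2) = 17.3/28.3 ≈ 0.611.

p̂_MAP = 0.611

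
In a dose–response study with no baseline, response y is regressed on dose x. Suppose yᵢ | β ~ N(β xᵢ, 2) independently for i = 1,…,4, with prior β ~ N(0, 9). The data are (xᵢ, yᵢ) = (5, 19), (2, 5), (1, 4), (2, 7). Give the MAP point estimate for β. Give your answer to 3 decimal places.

log p(β | y) = −Σ(yᵢ − βxᵢ)²/(2·2) − β²/(2·9) + const.
Setting the derivative to zero: Σxᵢ(yᵢ − βxᵢ)/2 − β/9 = 0, so β = Σxᵢyᵢ / (Σxᵢ² + σ²/τ²).
Σxᵢyᵢ = 5·19 + 2·5 + 1·4 + 2·7 = 123; Σxᵢ² = 34; σ²/τ² = 2/9.
β̂_MAP = 123 / (34 + 2/9) = 123/(308/9) = 1107/308 ≈ 3.594.

β̂_MAP = 3.594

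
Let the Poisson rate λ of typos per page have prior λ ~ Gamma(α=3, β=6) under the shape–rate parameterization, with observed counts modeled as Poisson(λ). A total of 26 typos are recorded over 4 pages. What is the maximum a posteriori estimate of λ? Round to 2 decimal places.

Σxᵢ = 26, n = 4.
Posterior ∝ λ^2e^(−6λ) · λ^26e^(−4λ) = λ^28e^(−10λ), i.e. Gamma(shape=29, rate=10).
The mode of a Gamma(a, b) with a ≥ 1 (shape–rate) is (a−1)/b = 28/10 ≈ 2.80.

λ̂_MAP = 2.80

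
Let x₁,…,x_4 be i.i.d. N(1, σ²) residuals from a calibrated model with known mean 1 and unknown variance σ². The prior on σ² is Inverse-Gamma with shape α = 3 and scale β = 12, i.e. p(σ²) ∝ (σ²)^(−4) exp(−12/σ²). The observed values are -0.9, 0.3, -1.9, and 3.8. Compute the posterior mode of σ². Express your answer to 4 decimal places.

σ̂²_MAP = 3.6958

Sum of squared deviations about the known mean: SS = (-0.9−1)² + (0.3−1)² + (-1.9−1)² + (3.8−1)² = 20.35.
The Normal likelihood contributes (σ²)^(−n/2) exp(−SS/(2σ²)), so the posterior is Inverse-Gamma(α + n/2, β + SS/2) = Inverse-Gamma(5, 22.175).
The mode of Inverse-Gamma(a, b) is b/(a+1) = 22.175/6 ≈ 3.6958.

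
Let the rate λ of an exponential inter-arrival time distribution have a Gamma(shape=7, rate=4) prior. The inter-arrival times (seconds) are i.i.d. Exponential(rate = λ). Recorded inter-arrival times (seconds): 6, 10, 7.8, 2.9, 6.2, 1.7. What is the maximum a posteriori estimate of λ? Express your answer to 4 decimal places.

The Exponential(rate=λ) likelihood is ∝ λ^n e^(−λΣtᵢ). Here n = 6 and Σtᵢ = 6 + 10 + 7.8 + 2.9 + 6.2 + 1.7 = 34.6.
Posterior ∝ λ^6e^(−4λ) · λ^6e^(−34.6λ) = λ^12e^(−38.6λ), i.e. Gamma(13, 38.6).
Mode = (a−1)/b = 12/38.6 ≈ 0.3109.

λ̂_MAP = 0.3109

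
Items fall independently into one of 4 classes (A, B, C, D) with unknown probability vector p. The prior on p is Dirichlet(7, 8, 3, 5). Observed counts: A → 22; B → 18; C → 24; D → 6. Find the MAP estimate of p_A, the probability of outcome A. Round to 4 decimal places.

MAP estimate of p_A = 0.3146

The posterior is Dirichlet(αᵢ + nᵢ) = Dirichlet(29, 26, 27, 11).
For a Dirichlet(a₁,…,a_K) with all aᵢ > 1, the mode has j-th component (aⱼ − 1)/(Σaᵢ − K).
Here Σaᵢ = 93 and K = 4, so p_A = (29 − 1)/(93 − 4) = 28/89 ≈ 0.3146.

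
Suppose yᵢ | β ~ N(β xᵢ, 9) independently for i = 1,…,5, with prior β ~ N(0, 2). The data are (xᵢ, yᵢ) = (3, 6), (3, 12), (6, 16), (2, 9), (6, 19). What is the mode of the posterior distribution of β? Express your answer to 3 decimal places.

β̂_MAP = 2.863

log p(β | y) = −Σ(yᵢ − βxᵢ)²/(2·9) − β²/(2·2) + const.
Setting the derivative to zero: Σxᵢ(yᵢ − βxᵢ)/9 − β/2 = 0, so β = Σxᵢyᵢ / (Σxᵢ² + σ²/τ²).
Σxᵢyᵢ = 3·6 + 3·12 + 6·16 + 2·9 + 6·19 = 282; Σxᵢ² = 94; σ²/τ² = 4.5.
β̂_MAP = 282 / (94 + 4.5) = 282/98.5 ≈ 2.863.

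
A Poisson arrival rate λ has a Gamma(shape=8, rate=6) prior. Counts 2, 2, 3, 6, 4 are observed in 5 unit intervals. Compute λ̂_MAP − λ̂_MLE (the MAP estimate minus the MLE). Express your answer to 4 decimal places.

Σxᵢ = 17. Posterior is Gamma(25, 11); MAP = (25−1)/11 = 24/11 ≈ 2.18182.
MLE = x̄ = 17/5 ≈ 3.40000.
Difference = 24/11 − 17/5 = -67/55 ≈ -1.2182.

MAP − MLE = -1.2182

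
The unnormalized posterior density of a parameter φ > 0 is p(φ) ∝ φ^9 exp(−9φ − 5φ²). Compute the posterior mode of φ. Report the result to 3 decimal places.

ℓ'(φ) = 9/φ − 9 − 10φ. Setting this to zero and multiplying by φ: 10φ² + 9φ − 9 = 0.
φ = (−9 + √(9² + 4·10·9)) / (2·10) = (−9 + √441) / 20 = (−9 + 21)/20 = 3/5.
ℓ''(φ) = −9/φ² − 10 < 0, confirming a maximum.

φ̂_MAP = 0.600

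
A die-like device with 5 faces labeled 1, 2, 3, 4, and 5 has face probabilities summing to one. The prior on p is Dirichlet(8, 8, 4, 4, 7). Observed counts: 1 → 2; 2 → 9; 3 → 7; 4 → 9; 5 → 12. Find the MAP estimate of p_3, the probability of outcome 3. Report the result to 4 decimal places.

MAP estimate: 0.1538

The posterior is Dirichlet(αᵢ + nᵢ) = Dirichlet(10, 17, 11, 13, 19).
For a Dirichlet(a₁,…,a_K) with all aᵢ > 1, the mode has j-th component (aⱼ − 1)/(Σaᵢ − K).
Here Σaᵢ = 70 and K = 5, so p_3 = (11 − 1)/(70 − 5) = 10/65 ≈ 0.1538.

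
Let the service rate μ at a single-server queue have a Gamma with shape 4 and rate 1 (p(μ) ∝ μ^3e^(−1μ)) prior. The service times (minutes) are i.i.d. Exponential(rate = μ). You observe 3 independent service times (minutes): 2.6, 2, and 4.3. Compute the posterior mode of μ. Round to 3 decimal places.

μ̂_MAP = 0.606

The Exponential(rate=μ) likelihood is ∝ μ^n e^(−μΣtᵢ). Here n = 3 and Σtᵢ = 2.6 + 2 + 4.3 = 8.9.
Posterior ∝ μ^3e^(−1μ) · μ^3e^(−8.9μ) = μ^6e^(−9.9μ), i.e. Gamma(7, 9.9).
Mode = (a−1)/b = 6/9.9 ≈ 0.606.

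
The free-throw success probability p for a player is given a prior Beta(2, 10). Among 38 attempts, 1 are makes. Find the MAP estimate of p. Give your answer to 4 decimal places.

p̂_MAP = 0.0417

Prior: Beta(2, 10).
Data: 1 success in 38 trials. The binomial likelihood contributes p(1−p)^37, so the posterior is Beta(2+1, 10+37) = Beta(3, 47).
For Beta(a, b) with a, b > 1 the mode is (a−1)/(a+b−2) = 2/48 ≈ 0.0417.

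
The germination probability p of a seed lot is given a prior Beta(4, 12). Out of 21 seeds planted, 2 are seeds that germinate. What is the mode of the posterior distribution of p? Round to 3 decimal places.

p̂_MAP = 0.143

Prior: Beta(4, 12).
Data: 2 successes in 21 trials. The binomial likelihood contributes p^2(1−p)^19, so the posterior is Beta(4+2, 12+19) = Beta(6, 31).
For Beta(a, b) with a, b > 1 the mode is (a−1)/(a+b−2) = 5/35 ≈ 0.143.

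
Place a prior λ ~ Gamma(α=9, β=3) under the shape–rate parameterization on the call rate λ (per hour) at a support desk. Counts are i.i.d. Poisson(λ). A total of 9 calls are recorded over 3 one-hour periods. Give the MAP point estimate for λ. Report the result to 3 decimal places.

λ̂_MAP = 2.833

Σxᵢ = 9, n = 3.
Posterior ∝ λ^8e^(−3λ) · λ^9e^(−3λ) = λ^17e^(−6λ), i.e. Gamma(shape=18, rate=6).
The mode of a Gamma(a, b) with a ≥ 1 (shape–rate) is (a−1)/b = 17/6 ≈ 2.833.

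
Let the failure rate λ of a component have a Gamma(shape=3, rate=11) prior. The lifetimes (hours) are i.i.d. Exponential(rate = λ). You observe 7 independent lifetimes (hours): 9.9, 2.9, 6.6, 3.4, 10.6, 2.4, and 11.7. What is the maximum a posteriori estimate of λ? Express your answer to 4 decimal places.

The Exponential(rate=λ) likelihood is ∝ λ^n e^(−λΣtᵢ). Here n = 7 and Σtᵢ = 9.9 + 2.9 + 6.6 + 3.4 + 10.6 + 2.4 + 11.7 = 47.5.
Posterior ∝ λ^2e^(−11λ) · λ^7e^(−47.5λ) = λ^9e^(−58.5λ), i.e. Gamma(10, 58.5).
Mode = (a−1)/b = 9/58.5 ≈ 0.1538.

λ̂_MAP = 0.1538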